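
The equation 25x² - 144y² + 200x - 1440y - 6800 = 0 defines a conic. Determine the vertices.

(-16, -5) and (8, -5)

Group: 25(x² + 8x) -144(y² + 10y) = 6800
25(x + 4)² -144(y + 5)² = 6800 + 400 - 3600 = 3600
Dividing both sides by 3600: (x + 4)²/144 - (y + 5)²/25 = 1
Hyperbola, center (-4, -5), transverse axis horizontal; a² = 144, b² = 25.
a = 12. Vertices at (h ± a, k).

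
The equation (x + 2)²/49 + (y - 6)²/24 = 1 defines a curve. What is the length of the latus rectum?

Center (-2, 6). The larger denominator 49 sits under the x-term, so the major axis is horizontal; a² = 49, b² = 24.
Latus rectum length = 2b²/a = 2·24/7 = 48/7.

48/7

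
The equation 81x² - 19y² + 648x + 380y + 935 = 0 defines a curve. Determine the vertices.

Group the x- and y-terms: 81(x² + 8x) -19(y² - 20y) = -935
Completing the square gives 81(x + 4)² -19(y - 10)² = -935 + 1296 - 1900 = -1539.
Dividing both sides by -1539: (y - 10)²/81 - (x + 4)²/19 = 1
Hyperbola, center (-4, 10), transverse axis vertical; a² = 81, b² = 19.
a = 9. Vertices at (h, k ± a).

(-4, 1) and (-4, 19)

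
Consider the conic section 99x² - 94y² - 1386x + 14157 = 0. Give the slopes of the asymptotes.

Group: 99(x² - 14x) -94y² = -14157
99(x - 7)² -94y² = -14157 + 4851 + 0 = -9306
Divide by -9306: y²/99 - (x - 7)²/94 = 1
Hyperbola, center (7, 0), transverse axis vertical; a² = 99, b² = 94.
For a vertical hyperbola the asymptotes have slope ±a/b.
Here that is ±3√11/√94 = ±3√1034/94.

3√1034/94 and -3√1034/94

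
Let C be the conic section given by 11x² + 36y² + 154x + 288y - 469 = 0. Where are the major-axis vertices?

Group the x- and y-terms: 11(x² + 14x) + 36(y² + 8y) = 469
Complete the square in x and y: 11(x + 7)² + 36(y + 4)² = 469 + 539 + 576 = 1584
Divide through by 1584 to get (x + 7)²/144 + (y + 4)²/44 = 1.
Ellipse, center (-7, -4), major axis horizontal; a² = 144, b² = 44.
a = 12. Vertices at (h ± a, k).

(-19, -4) and (5, -4)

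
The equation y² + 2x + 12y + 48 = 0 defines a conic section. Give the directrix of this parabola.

Only y is squared. Complete the square in y: (y + 6)² = -2(x + 6).
Vertex (-6, -6); 4p = -2 so p = -1/2. Opens left.
Directrix is the vertical line x = h − p = -6 − (-1/2) = -11/2.

x = -11/2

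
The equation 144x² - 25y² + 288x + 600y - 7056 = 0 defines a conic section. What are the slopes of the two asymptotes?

Group: 144(x² + 2x) -25(y² - 24y) = 7056
144(x + 1)² -25(y - 12)² = 7056 + 144 - 3600 = 3600
Divide by 3600: (x + 1)²/25 - (y - 12)²/144 = 1
Hyperbola, center (-1, 12), transverse axis horizontal; a² = 25, b² = 144.
For a horizontal hyperbola the asymptotes have slope ±b/a.
Here that is ±12/5.

12/5 and -12/5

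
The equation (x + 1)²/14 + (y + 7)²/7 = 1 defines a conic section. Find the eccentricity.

Center (-1, -7). The larger denominator 14 sits under the x-term, so the major axis is horizontal; a² = 14, b² = 7.
c² = a² - b² = 7, so c = √7.
e = c/a = √7/√14 = √2/2.

e = √2/2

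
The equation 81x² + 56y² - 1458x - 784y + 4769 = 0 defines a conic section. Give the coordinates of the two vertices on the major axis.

Group: 81(x² - 18x) + 56(y² - 14y) = -4769
Complete the square: 81(x - 9)² + 56(y - 7)² = -4769 + 6561 + 2744 = 4536
Dividing both sides by 4536: (x - 9)²/56 + (y - 7)²/81 = 1
Ellipse, center (9, 7), major axis vertical; a² = 81, b² = 56.
a = 9. Vertices at (h, k ± a).

(9, -2) and (9, 16)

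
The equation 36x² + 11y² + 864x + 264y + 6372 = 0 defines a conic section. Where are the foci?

(-12, -17) and (-12, -7)

Group: 36(x² + 24x) + 11(y² + 24y) = -6372
Complete the square: 36(x + 12)² + 11(y + 12)² = -6372 + 5184 + 1584 = 396
Divide through by 396 to get (x + 12)²/11 + (y + 12)²/36 = 1.
Ellipse, center (-12, -12), major axis vertical; a² = 36, b² = 11.
c² = a² - b² = 36 - 11 = 25, so c = 5.
Foci lie on the vertical axis through the center: (h, k ± c).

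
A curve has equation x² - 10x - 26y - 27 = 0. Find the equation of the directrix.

Only x is squared. Complete the square in x: (x - 5)² = 26(y + 2).
Vertex (5, -2); 4p = 26 so p = 13/2. Opens up.
Directrix is the horizontal line y = k − p = -2 − (13/2) = -17/2.

y = -17/2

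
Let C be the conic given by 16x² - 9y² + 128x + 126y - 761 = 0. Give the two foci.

Group: 16(x² + 8x) -9(y² - 14y) = 761
16(x + 4)² -9(y - 7)² = 761 + 256 - 441 = 576
Dividing both sides by 576: (x + 4)²/36 - (y - 7)²/64 = 1
Hyperbola, center (-4, 7), transverse axis horizontal; a² = 36, b² = 64.
c² = a² + b² = 36 + 64 = 100, so c = 10.
Foci lie on the horizontal axis through the center: (h ± c, k).

(-14, 7) and (6, 7)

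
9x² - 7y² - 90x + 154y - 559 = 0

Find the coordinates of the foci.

(5, 7) and (5, 15)

9(x² - 10x) -7(y² - 22y) = 559
9(x - 5)² -7(y - 11)² = 559 + 225 - 847 = -63
Dividing both sides by -63: (y - 11)²/9 - (x - 5)²/7 = 1
Hyperbola, center (5, 11), transverse axis vertical; a² = 9, b² = 7.
c² = a² + b² = 9 + 7 = 16, so c = 4.
Foci lie on the vertical axis through the center: (h, k ± c).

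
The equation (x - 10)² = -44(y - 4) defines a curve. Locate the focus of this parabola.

(10, -7)

Vertex (10, 4); 4p = -44 so p = -11. Opens down.
Focus is p units from the vertex along the axis: (h, k + p).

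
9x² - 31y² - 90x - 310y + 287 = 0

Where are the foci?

Group: 9(x² - 10x) -31(y² + 10y) = -287
Completing the square gives 9(x - 5)² -31(y + 5)² = -287 + 225 - 775 = -837.
Dividing both sides by -837: (y + 5)²/27 - (x - 5)²/93 = 1
Hyperbola, center (5, -5), transverse axis vertical; a² = 27, b² = 93.
c² = a² + b² = 27 + 93 = 120, so c = 2√30.
Foci lie on the vertical axis through the center: (h, k ± c).

(5, -5 - 2√30) and (5, -5 + 2√30)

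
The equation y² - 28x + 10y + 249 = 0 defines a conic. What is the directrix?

x = 1

Only y is squared. Complete the square in y: (y + 5)² = 28(x - 8).
Vertex (8, -5); 4p = 28 so p = 7. Opens right.
Directrix is the vertical line x = h − p = 8 − (7) = 1.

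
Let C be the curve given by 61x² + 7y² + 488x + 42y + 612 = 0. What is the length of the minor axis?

Collect terms: 61(x² + 8x) + 7(y² + 6y) = -612
Completing the square gives 61(x + 4)² + 7(y + 3)² = -612 + 976 + 63 = 427.
Divide by 427: (x + 4)²/7 + (y + 3)²/61 = 1
Ellipse, center (-4, -3), major axis vertical; a² = 61, b² = 7.
b² = 7 so b = √7; the minor axis has length 2b = 2√7.

2√7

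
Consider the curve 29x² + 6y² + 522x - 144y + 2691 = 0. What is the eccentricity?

e = √667/29

Group: 29(x² + 18x) + 6(y² - 24y) = -2691
Complete the square in x and y: 29(x + 9)² + 6(y - 12)² = -2691 + 2349 + 864 = 522
Divide by 522: (x + 9)²/18 + (y - 12)²/87 = 1
Ellipse, center (-9, 12), major axis vertical; a² = 87, b² = 18.
c² = a² - b² = 69, so c = √69.
e = c/a = √69/√87 = √667/29.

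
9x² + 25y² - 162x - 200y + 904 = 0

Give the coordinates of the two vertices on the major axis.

Rearranging, 9(x² - 18x) + 25(y² - 8y) = -904.
9(x - 9)² + 25(y - 4)² = -904 + 729 + 400 = 225
Divide by 225: (x - 9)²/25 + (y - 4)²/9 = 1
Ellipse, center (9, 4), major axis horizontal; a² = 25, b² = 9.
a = 5. Vertices at (h ± a, k).

(4, 4) and (14, 4)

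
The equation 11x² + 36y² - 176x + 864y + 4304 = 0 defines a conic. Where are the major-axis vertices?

Group the x- and y-terms: 11(x² - 16x) + 36(y² + 24y) = -4304
Complete the square: 11(x - 8)² + 36(y + 12)² = -4304 + 704 + 5184 = 1584
Divide by 1584: (x - 8)²/144 + (y + 12)²/44 = 1
Ellipse, center (8, -12), major axis horizontal; a² = 144, b² = 44.
a = 12. Vertices at (h ± a, k).

(-4, -12) and (20, -12)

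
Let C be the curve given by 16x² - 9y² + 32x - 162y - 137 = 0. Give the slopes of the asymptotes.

Rearranging, 16(x² + 2x) -9(y² + 18y) = 137.
Complete the square in x and y: 16(x + 1)² -9(y + 9)² = 137 + 16 - 729 = -576
Divide by -576: (y + 9)²/64 - (x + 1)²/36 = 1
Hyperbola, center (-1, -9), transverse axis vertical; a² = 64, b² = 36.
For a vertical hyperbola the asymptotes have slope ±a/b.
Here that is ±8/6 = ±4/3.

4/3 and -4/3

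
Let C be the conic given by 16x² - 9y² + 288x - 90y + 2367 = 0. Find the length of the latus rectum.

16(x² + 18x) -9(y² + 10y) = -2367
Complete the square in x and y: 16(x + 9)² -9(y + 5)² = -2367 + 1296 - 225 = -1296
Divide through by -1296 to get (y + 5)²/144 - (x + 9)²/81 = 1.
Hyperbola, center (-9, -5), transverse axis vertical; a² = 144, b² = 81.
Latus rectum length = 2b²/a = 2·81/12 = 27/2.

27/2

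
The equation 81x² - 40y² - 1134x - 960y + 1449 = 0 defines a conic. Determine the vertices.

81(x² - 14x) -40(y² + 24y) = -1449
Complete the square in x and y: 81(x - 7)² -40(y + 12)² = -1449 + 3969 - 5760 = -3240
Divide through by -3240 to get (y + 12)²/81 - (x - 7)²/40 = 1.
Hyperbola, center (7, -12), transverse axis vertical; a² = 81, b² = 40.
a = 9. Vertices at (h, k ± a).

(7, -21) and (7, -3)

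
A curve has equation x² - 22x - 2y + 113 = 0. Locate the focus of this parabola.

(11, -7/2)

Only x is squared. Complete the square in x: (x - 11)² = 2(y + 4).
Vertex (11, -4); 4p = 2 so p = 1/2. Opens up.
Focus is p units from the vertex along the axis: (h, k + p).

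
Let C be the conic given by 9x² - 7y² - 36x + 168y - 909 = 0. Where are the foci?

(2, 8) and (2, 16)

9(x² - 4x) -7(y² - 24y) = 909
Completing the square gives 9(x - 2)² -7(y - 12)² = 909 + 36 - 1008 = -63.
Divide by -63: (y - 12)²/9 - (x - 2)²/7 = 1
Hyperbola, center (2, 12), transverse axis vertical; a² = 9, b² = 7.
c² = a² + b² = 9 + 7 = 16, so c = 4.
Foci lie on the vertical axis through the center: (h, k ± c).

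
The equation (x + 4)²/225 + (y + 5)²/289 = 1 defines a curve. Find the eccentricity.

Center (-4, -5). The larger denominator 289 sits under the y-term, so the major axis is vertical; a² = 289, b² = 225.
c² = a² - b² = 64, so c = 8.
e = c/a = 8/17.

e = 8/17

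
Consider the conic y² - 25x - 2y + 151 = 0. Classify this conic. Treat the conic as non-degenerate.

parabola

No xy term. Coefficients of x² and y² are A = 0, C = 1.
Exactly one squared variable ⇒ parabola.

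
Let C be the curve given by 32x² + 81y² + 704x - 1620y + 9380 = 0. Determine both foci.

(-18, 10) and (-4, 10)

Group the x- and y-terms: 32(x² + 22x) + 81(y² - 20y) = -9380
Complete the square: 32(x + 11)² + 81(y - 10)² = -9380 + 3872 + 8100 = 2592
Dividing both sides by 2592: (x + 11)²/81 + (y - 10)²/32 = 1
Ellipse, center (-11, 10), major axis horizontal; a² = 81, b² = 32.
c² = a² - b² = 81 - 32 = 49, so c = 7.
Foci lie on the horizontal axis through the center: (h ± c, k).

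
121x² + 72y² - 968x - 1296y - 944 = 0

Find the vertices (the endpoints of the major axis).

(4, -2) and (4, 20)

Group: 121(x² - 8x) + 72(y² - 18y) = 944
Complete the square: 121(x - 4)² + 72(y - 9)² = 944 + 1936 + 5832 = 8712
Dividing both sides by 8712: (x - 4)²/72 + (y - 9)²/121 = 1
Ellipse, center (4, 9), major axis vertical; a² = 121, b² = 72.
a = 11. Vertices at (h, k ± a).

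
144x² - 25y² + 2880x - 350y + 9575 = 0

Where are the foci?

Group: 144(x² + 20x) -25(y² + 14y) = -9575
Complete the square in x and y: 144(x + 10)² -25(y + 7)² = -9575 + 14400 - 1225 = 3600
Divide through by 3600 to get (x + 10)²/25 - (y + 7)²/144 = 1.
Hyperbola, center (-10, -7), transverse axis horizontal; a² = 25, b² = 144.
c² = a² + b² = 25 + 144 = 169, so c = 13.
Foci lie on the horizontal axis through the center: (h ± c, k).

(-23, -7) and (3, -7)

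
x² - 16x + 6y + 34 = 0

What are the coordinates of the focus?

(8, 7/2)

Only x is squared. Complete the square in x: (x - 8)² = -6(y - 5).
Vertex (8, 5); 4p = -6 so p = -3/2. Opens down.
Focus is p units from the vertex along the axis: (h, k + p).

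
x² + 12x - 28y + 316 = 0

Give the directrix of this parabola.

Only x is squared. Complete the square in x: (x + 6)² = 28(y - 10).
Vertex (-6, 10); 4p = 28 so p = 7. Opens up.
Directrix is the horizontal line y = k − p = 10 − (7) = 3.

y = 3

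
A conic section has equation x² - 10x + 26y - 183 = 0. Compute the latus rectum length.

26

Only x is squared. Complete the square in x: (x - 5)² = -26(y - 8).
Vertex (5, 8); 4p = -26 so p = -13/2. Opens down.
Latus rectum length = |4p| = 26.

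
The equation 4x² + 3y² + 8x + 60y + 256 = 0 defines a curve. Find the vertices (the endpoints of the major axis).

Group the x- and y-terms: 4(x² + 2x) + 3(y² + 20y) = -256
Complete the square: 4(x + 1)² + 3(y + 10)² = -256 + 4 + 300 = 48
Divide through by 48 to get (x + 1)²/12 + (y + 10)²/16 = 1.
Ellipse, center (-1, -10), major axis vertical; a² = 16, b² = 12.
a = 4. Vertices at (h, k ± a).

(-1, -14) and (-1, -6)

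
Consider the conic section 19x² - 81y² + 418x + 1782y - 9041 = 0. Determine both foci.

(-21, 11) and (-1, 11)

Rearranging, 19(x² + 22x) -81(y² - 22y) = 9041.
Complete the square: 19(x + 11)² -81(y - 11)² = 9041 + 2299 - 9801 = 1539
Dividing both sides by 1539: (x + 11)²/81 - (y - 11)²/19 = 1
Hyperbola, center (-11, 11), transverse axis horizontal; a² = 81, b² = 19.
c² = a² + b² = 81 + 19 = 100, so c = 10.
Foci lie on the horizontal axis through the center: (h ± c, k).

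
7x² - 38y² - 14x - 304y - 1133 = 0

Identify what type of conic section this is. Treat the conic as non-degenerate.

hyperbola

No xy term. Coefficients of x² and y² are A = 7, C = -38.
A and C have opposite signs ⇒ hyperbola.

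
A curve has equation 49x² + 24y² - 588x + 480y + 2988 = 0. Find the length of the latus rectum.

Rearranging, 49(x² - 12x) + 24(y² + 20y) = -2988.
Complete the square: 49(x - 6)² + 24(y + 10)² = -2988 + 1764 + 2400 = 1176
Divide through by 1176 to get (x - 6)²/24 + (y + 10)²/49 = 1.
Ellipse, center (6, -10), major axis vertical; a² = 49, b² = 24.
Latus rectum length = 2b²/a = 2·24/7 = 48/7.

48/7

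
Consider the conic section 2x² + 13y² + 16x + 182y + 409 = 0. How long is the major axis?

2√130

Collect terms: 2(x² + 8x) + 13(y² + 14y) = -409
Completing the square gives 2(x + 4)² + 13(y + 7)² = -409 + 32 + 637 = 260.
Dividing both sides by 260: (x + 4)²/130 + (y + 7)²/20 = 1
Ellipse, center (-4, -7), major axis horizontal; a² = 130, b² = 20.
a² = 130 so a = √130; the major axis has length 2a = 2√130.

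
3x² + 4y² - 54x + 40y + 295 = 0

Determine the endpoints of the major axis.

Collect terms: 3(x² - 18x) + 4(y² + 10y) = -295
Complete the square in x and y: 3(x - 9)² + 4(y + 5)² = -295 + 243 + 100 = 48
Divide through by 48 to get (x - 9)²/16 + (y + 5)²/12 = 1.
Ellipse, center (9, -5), major axis horizontal; a² = 16, b² = 12.
a = 4. Vertices at (h ± a, k).

(5, -5) and (13, -5)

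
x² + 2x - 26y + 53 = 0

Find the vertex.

Only x is squared. Complete the square in x: (x + 1)² = 26(y - 2).
Vertex (-1, 2); 4p = 26 so p = 13/2. Opens up.

(-1, 2)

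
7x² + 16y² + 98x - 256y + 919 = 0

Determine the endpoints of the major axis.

(-15, 8) and (1, 8)

Group: 7(x² + 14x) + 16(y² - 16y) = -919
Completing the square gives 7(x + 7)² + 16(y - 8)² = -919 + 343 + 1024 = 448.
Dividing both sides by 448: (x + 7)²/64 + (y - 8)²/28 = 1
Ellipse, center (-7, 8), major axis horizontal; a² = 64, b² = 28.
a = 8. Vertices at (h ± a, k).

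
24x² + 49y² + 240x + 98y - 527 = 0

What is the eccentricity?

Collect terms: 24(x² + 10x) + 49(y² + 2y) = 527
Complete the square in x and y: 24(x + 5)² + 49(y + 1)² = 527 + 600 + 49 = 1176
Dividing both sides by 1176: (x + 5)²/49 + (y + 1)²/24 = 1
Ellipse, center (-5, -1), major axis horizontal; a² = 49, b² = 24.
c² = a² - b² = 25, so c = 5.
e = c/a = 5/7.

e = 5/7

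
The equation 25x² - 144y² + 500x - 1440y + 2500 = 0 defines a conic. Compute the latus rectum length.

Rearranging, 25(x² + 20x) -144(y² + 10y) = -2500.
Complete the square: 25(x + 10)² -144(y + 5)² = -2500 + 2500 - 3600 = -3600
Divide by -3600: (y + 5)²/25 - (x + 10)²/144 = 1
Hyperbola, center (-10, -5), transverse axis vertical; a² = 25, b² = 144.
Latus rectum length = 2b²/a = 2·144/5 = 288/5.

288/5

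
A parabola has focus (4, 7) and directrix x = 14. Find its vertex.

The vertex is the midpoint between the focus and the directrix along the axis of symmetry.
Axis is horizontal (directrix is vertical). Vertex x-coordinate = (4 + 14)/2 = 9; y-coordinate = 7.

(9, 7)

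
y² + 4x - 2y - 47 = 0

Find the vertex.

Only y is squared. Complete the square in y: (y - 1)² = -4(x - 12).
Vertex (12, 1); 4p = -4 so p = -1. Opens left.

(12, 1)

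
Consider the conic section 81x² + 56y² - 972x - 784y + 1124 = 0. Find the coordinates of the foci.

Collect terms: 81(x² - 12x) + 56(y² - 14y) = -1124
Complete the square in x and y: 81(x - 6)² + 56(y - 7)² = -1124 + 2916 + 2744 = 4536
Divide through by 4536 to get (x - 6)²/56 + (y - 7)²/81 = 1.
Ellipse, center (6, 7), major axis vertical; a² = 81, b² = 56.
c² = a² - b² = 81 - 56 = 25, so c = 5.
Foci lie on the vertical axis through the center: (h, k ± c).

(6, 2) and (6, 12)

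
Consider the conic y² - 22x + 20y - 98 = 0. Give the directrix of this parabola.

x = -29/2

Only y is squared. Complete the square in y: (y + 10)² = 22(x + 9).
Vertex (-9, -10); 4p = 22 so p = 11/2. Opens right.
Directrix is the vertical line x = h − p = -9 − (11/2) = -29/2.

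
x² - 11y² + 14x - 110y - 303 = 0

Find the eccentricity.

Collect terms: (x² + 14x) -11(y² + 10y) = 303
Complete the square in x and y: (x + 7)² -11(y + 5)² = 303 + 49 - 275 = 77
Divide through by 77 to get (x + 7)²/77 - (y + 5)²/7 = 1.
Hyperbola, center (-7, -5), transverse axis horizontal; a² = 77, b² = 7.
c² = a² + b² = 84, so c = 2√21.
e = c/a = 2√21/√77 = 2√33/11.

e = 2√33/11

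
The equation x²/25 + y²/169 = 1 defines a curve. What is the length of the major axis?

26

Center (0, 0). The larger denominator 169 sits under the y-term, so the major axis is vertical; a² = 169, b² = 25.
a² = 169 so a = 13; the major axis has length 2a = 26.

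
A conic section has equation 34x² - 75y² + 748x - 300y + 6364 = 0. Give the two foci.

Group the x- and y-terms: 34(x² + 22x) -75(y² + 4y) = -6364
Complete the square: 34(x + 11)² -75(y + 2)² = -6364 + 4114 - 300 = -2550
Divide through by -2550 to get (y + 2)²/34 - (x + 11)²/75 = 1.
Hyperbola, center (-11, -2), transverse axis vertical; a² = 34, b² = 75.
c² = a² + b² = 34 + 75 = 109, so c = √109.
Foci lie on the vertical axis through the center: (h, k ± c).

(-11, -2 - √109) and (-11, -2 + √109)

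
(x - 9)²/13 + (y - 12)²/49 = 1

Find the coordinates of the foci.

Center (9, 12). The larger denominator 49 sits under the y-term, so the major axis is vertical; a² = 49, b² = 13.
c² = a² - b² = 49 - 13 = 36, so c = 6.
Foci lie on the vertical axis through the center: (h, k ± c).

(9, 6) and (9, 18)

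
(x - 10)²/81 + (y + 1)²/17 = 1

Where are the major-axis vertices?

Center (10, -1). The larger denominator 81 sits under the x-term, so the major axis is horizontal; a² = 81, b² = 17.
a = 9. Vertices at (h ± a, k).

(1, -1) and (19, -1)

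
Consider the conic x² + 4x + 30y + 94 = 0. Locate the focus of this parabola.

(-2, -21/2)

Only x is squared. Complete the square in x: (x + 2)² = -30(y + 3).
Vertex (-2, -3); 4p = -30 so p = -15/2. Opens down.
Focus is p units from the vertex along the axis: (h, k + p).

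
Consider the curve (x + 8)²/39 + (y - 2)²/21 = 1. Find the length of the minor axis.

Center (-8, 2). The larger denominator 39 sits under the x-term, so the major axis is horizontal; a² = 39, b² = 21.
b² = 21 so b = √21; the minor axis has length 2b = 2√21.

2√21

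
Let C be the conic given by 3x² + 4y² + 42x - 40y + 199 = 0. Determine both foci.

(-9, 5) and (-5, 5)

Collect terms: 3(x² + 14x) + 4(y² - 10y) = -199
Complete the square: 3(x + 7)² + 4(y - 5)² = -199 + 147 + 100 = 48
Divide by 48: (x + 7)²/16 + (y - 5)²/12 = 1
Ellipse, center (-7, 5), major axis horizontal; a² = 16, b² = 12.
c² = a² - b² = 16 - 12 = 4, so c = 2.
Foci lie on the horizontal axis through the center: (h ± c, k).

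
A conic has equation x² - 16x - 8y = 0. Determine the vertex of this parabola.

Only x is squared. Complete the square in x: (x - 8)² = 8(y + 8).
Vertex (8, -8); 4p = 8 so p = 2. Opens up.

(8, -8)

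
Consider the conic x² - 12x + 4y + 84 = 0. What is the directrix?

Only x is squared. Complete the square in x: (x - 6)² = -4(y + 12).
Vertex (6, -12); 4p = -4 so p = -1. Opens down.
Directrix is the horizontal line y = k − p = -12 − (-1) = -11.

y = -11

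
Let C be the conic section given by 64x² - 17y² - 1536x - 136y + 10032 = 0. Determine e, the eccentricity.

e = 9/8

Group the x- and y-terms: 64(x² - 24x) -17(y² + 8y) = -10032
Complete the square in x and y: 64(x - 12)² -17(y + 4)² = -10032 + 9216 - 272 = -1088
Dividing both sides by -1088: (y + 4)²/64 - (x - 12)²/17 = 1
Hyperbola, center (12, -4), transverse axis vertical; a² = 64, b² = 17.
c² = a² + b² = 81, so c = 9.
e = c/a = 9/8.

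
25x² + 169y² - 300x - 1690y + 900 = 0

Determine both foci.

Group the x- and y-terms: 25(x² - 12x) + 169(y² - 10y) = -900
Complete the square in x and y: 25(x - 6)² + 169(y - 5)² = -900 + 900 + 4225 = 4225
Divide by 4225: (x - 6)²/169 + (y - 5)²/25 = 1
Ellipse, center (6, 5), major axis horizontal; a² = 169, b² = 25.
c² = a² - b² = 169 - 25 = 144, so c = 12.
Foci lie on the horizontal axis through the center: (h ± c, k).

(-6, 5) and (18, 5)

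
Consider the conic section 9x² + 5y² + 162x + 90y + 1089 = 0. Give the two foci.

(-9, -11) and (-9, -7)

Group the x- and y-terms: 9(x² + 18x) + 5(y² + 18y) = -1089
Complete the square: 9(x + 9)² + 5(y + 9)² = -1089 + 729 + 405 = 45
Divide by 45: (x + 9)²/5 + (y + 9)²/9 = 1
Ellipse, center (-9, -9), major axis vertical; a² = 9, b² = 5.
c² = a² - b² = 9 - 5 = 4, so c = 2.
Foci lie on the vertical axis through the center: (h, k ± c).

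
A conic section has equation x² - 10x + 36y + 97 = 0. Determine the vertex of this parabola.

Only x is squared. Complete the square in x: (x - 5)² = -36(y + 2).
Vertex (5, -2); 4p = -36 so p = -9. Opens down.

(5, -2)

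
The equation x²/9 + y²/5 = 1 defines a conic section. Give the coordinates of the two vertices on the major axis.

(-3, 0) and (3, 0)

Center (0, 0). The larger denominator 9 sits under the x-term, so the major axis is horizontal; a² = 9, b² = 5.
a = 3. Vertices at (h ± a, k).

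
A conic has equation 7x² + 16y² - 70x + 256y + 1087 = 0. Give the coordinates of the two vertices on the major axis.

(1, -8) and (9, -8)

Rearranging, 7(x² - 10x) + 16(y² + 16y) = -1087.
Completing the square gives 7(x - 5)² + 16(y + 8)² = -1087 + 175 + 1024 = 112.
Divide through by 112 to get (x - 5)²/16 + (y + 8)²/7 = 1.
Ellipse, center (5, -8), major axis horizontal; a² = 16, b² = 7.
a = 4. Vertices at (h ± a, k).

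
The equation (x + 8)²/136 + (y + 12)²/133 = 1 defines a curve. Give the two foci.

(-8 - √3, -12) and (-8 + √3, -12)

Center (-8, -12). The larger denominator 136 sits under the x-term, so the major axis is horizontal; a² = 136, b² = 133.
c² = a² - b² = 136 - 133 = 3, so c = √3.
Foci lie on the horizontal axis through the center: (h ± c, k).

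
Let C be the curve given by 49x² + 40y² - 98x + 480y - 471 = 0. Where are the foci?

Group: 49(x² - 2x) + 40(y² + 12y) = 471
Complete the square in x and y: 49(x - 1)² + 40(y + 6)² = 471 + 49 + 1440 = 1960
Divide by 1960: (x - 1)²/40 + (y + 6)²/49 = 1
Ellipse, center (1, -6), major axis vertical; a² = 49, b² = 40.
c² = a² - b² = 49 - 40 = 9, so c = 3.
Foci lie on the vertical axis through the center: (h, k ± c).

(1, -9) and (1, -3)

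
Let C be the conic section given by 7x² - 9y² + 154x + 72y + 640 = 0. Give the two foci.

(-15, 4) and (-7, 4)

Collect terms: 7(x² + 22x) -9(y² - 8y) = -640
Complete the square in x and y: 7(x + 11)² -9(y - 4)² = -640 + 847 - 144 = 63
Dividing both sides by 63: (x + 11)²/9 - (y - 4)²/7 = 1
Hyperbola, center (-11, 4), transverse axis horizontal; a² = 9, b² = 7.
c² = a² + b² = 9 + 7 = 16, so c = 4.
Foci lie on the horizontal axis through the center: (h ± c, k).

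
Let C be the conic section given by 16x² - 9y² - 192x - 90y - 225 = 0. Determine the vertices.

Collect terms: 16(x² - 12x) -9(y² + 10y) = 225
Complete the square: 16(x - 6)² -9(y + 5)² = 225 + 576 - 225 = 576
Divide through by 576 to get (x - 6)²/36 - (y + 5)²/64 = 1.
Hyperbola, center (6, -5), transverse axis horizontal; a² = 36, b² = 64.
a = 6. Vertices at (h ± a, k).

(0, -5) and (12, -5)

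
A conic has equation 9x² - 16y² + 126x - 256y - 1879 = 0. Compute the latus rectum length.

9(x² + 14x) -16(y² + 16y) = 1879
Complete the square in x and y: 9(x + 7)² -16(y + 8)² = 1879 + 441 - 1024 = 1296
Divide through by 1296 to get (x + 7)²/144 - (y + 8)²/81 = 1.
Hyperbola, center (-7, -8), transverse axis horizontal; a² = 144, b² = 81.
Latus rectum length = 2b²/a = 2·81/12 = 27/2.

27/2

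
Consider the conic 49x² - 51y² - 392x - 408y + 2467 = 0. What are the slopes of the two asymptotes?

Collect terms: 49(x² - 8x) -51(y² + 8y) = -2467
Complete the square in x and y: 49(x - 4)² -51(y + 4)² = -2467 + 784 - 816 = -2499
Dividing both sides by -2499: (y + 4)²/49 - (x - 4)²/51 = 1
Hyperbola, center (4, -4), transverse axis vertical; a² = 49, b² = 51.
For a vertical hyperbola the asymptotes have slope ±a/b.
Here that is ±7/√51 = ±7√51/51.

7√51/51 and -7√51/51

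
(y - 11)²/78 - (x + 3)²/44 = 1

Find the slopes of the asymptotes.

Center (-3, 11). The positive term is the y-term, so the transverse axis is vertical; a² = 78, b² = 44.
For a vertical hyperbola the asymptotes have slope ±a/b.
Here that is ±√78/2√11 = ±√858/22.

√858/22 and -√858/22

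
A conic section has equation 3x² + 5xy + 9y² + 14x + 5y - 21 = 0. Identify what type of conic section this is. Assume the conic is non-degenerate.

ellipse

A = 3, B = 5, C = 9.
Discriminant B² − 4AC = 5² − 4·3·9 = -83.
B² − 4AC < 0 ⇒ ellipse.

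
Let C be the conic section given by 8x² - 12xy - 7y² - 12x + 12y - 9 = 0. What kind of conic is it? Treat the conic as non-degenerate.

hyperbola

A = 8, B = -12, C = -7.
Discriminant B² − 4AC = (-12)² − 4·8·(-7) = 368.
B² − 4AC > 0 ⇒ hyperbola.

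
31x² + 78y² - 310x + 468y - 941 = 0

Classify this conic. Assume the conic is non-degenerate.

No xy term. Coefficients of x² and y² are A = 31, C = 78.
A and C have the same sign but A ≠ C ⇒ ellipse.

ellipse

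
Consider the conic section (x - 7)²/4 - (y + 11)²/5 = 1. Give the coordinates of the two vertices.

Center (7, -11). The positive term is the x-term, so the transverse axis is horizontal; a² = 4, b² = 5.
a = 2. Vertices at (h ± a, k).

(5, -11) and (9, -11)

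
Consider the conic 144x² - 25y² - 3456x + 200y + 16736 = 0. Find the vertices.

(7, 4) and (17, 4)

Collect terms: 144(x² - 24x) -25(y² - 8y) = -16736
Complete the square: 144(x - 12)² -25(y - 4)² = -16736 + 20736 - 400 = 3600
Divide through by 3600 to get (x - 12)²/25 - (y - 4)²/144 = 1.
Hyperbola, center (12, 4), transverse axis horizontal; a² = 25, b² = 144.
a = 5. Vertices at (h ± a, k).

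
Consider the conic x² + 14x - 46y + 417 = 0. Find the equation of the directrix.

y = -7/2

Only x is squared. Complete the square in x: (x + 7)² = 46(y - 8).
Vertex (-7, 8); 4p = 46 so p = 23/2. Opens up.
Directrix is the horizontal line y = k − p = 8 − (23/2) = -7/2.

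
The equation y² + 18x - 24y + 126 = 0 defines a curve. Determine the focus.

Only y is squared. Complete the square in y: (y - 12)² = -18(x - 1).
Vertex (1, 12); 4p = -18 so p = -9/2. Opens left.
Focus is p units from the vertex along the axis: (h + p, k).

(-7/2, 12)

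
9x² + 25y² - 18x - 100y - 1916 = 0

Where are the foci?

Rearranging, 9(x² - 2x) + 25(y² - 4y) = 1916.
9(x - 1)² + 25(y - 2)² = 1916 + 9 + 100 = 2025
Divide by 2025: (x - 1)²/225 + (y - 2)²/81 = 1
Ellipse, center (1, 2), major axis horizontal; a² = 225, b² = 81.
c² = a² - b² = 225 - 81 = 144, so c = 12.
Foci lie on the horizontal axis through the center: (h ± c, k).

(-11, 2) and (13, 2)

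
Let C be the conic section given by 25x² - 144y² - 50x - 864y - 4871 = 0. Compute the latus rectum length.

25/6

Group: 25(x² - 2x) -144(y² + 6y) = 4871
Complete the square: 25(x - 1)² -144(y + 3)² = 4871 + 25 - 1296 = 3600
Divide through by 3600 to get (x - 1)²/144 - (y + 3)²/25 = 1.
Hyperbola, center (1, -3), transverse axis horizontal; a² = 144, b² = 25.
Latus rectum length = 2b²/a = 2·25/12 = 25/6.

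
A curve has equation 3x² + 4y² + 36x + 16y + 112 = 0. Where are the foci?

(-7, -2) and (-5, -2)

Rearranging, 3(x² + 12x) + 4(y² + 4y) = -112.
Complete the square: 3(x + 6)² + 4(y + 2)² = -112 + 108 + 16 = 12
Dividing both sides by 12: (x + 6)²/4 + (y + 2)²/3 = 1
Ellipse, center (-6, -2), major axis horizontal; a² = 4, b² = 3.
c² = a² - b² = 4 - 3 = 1, so c = 1.
Foci lie on the horizontal axis through the center: (h ± c, k).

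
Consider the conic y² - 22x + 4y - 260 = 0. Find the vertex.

Only y is squared. Complete the square in y: (y + 2)² = 22(x + 12).
Vertex (-12, -2); 4p = 22 so p = 11/2. Opens right.

(-12, -2)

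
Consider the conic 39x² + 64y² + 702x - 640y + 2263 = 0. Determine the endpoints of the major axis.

Collect terms: 39(x² + 18x) + 64(y² - 10y) = -2263
Complete the square in x and y: 39(x + 9)² + 64(y - 5)² = -2263 + 3159 + 1600 = 2496
Divide by 2496: (x + 9)²/64 + (y - 5)²/39 = 1
Ellipse, center (-9, 5), major axis horizontal; a² = 64, b² = 39.
a = 8. Vertices at (h ± a, k).

(-17, 5) and (-1, 5)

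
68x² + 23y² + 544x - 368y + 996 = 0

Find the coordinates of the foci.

(-4, 8 - 3√5) and (-4, 8 + 3√5)

68(x² + 8x) + 23(y² - 16y) = -996
Complete the square: 68(x + 4)² + 23(y - 8)² = -996 + 1088 + 1472 = 1564
Dividing both sides by 1564: (x + 4)²/23 + (y - 8)²/68 = 1
Ellipse, center (-4, 8), major axis vertical; a² = 68, b² = 23.
c² = a² - b² = 68 - 23 = 45, so c = 3√5.
Foci lie on the vertical axis through the center: (h, k ± c).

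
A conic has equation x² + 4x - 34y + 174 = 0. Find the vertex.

(-2, 5)

Only x is squared. Complete the square in x: (x + 2)² = 34(y - 5).
Vertex (-2, 5); 4p = 34 so p = 17/2. Opens up.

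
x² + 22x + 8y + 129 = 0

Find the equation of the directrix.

Only x is squared. Complete the square in x: (x + 11)² = -8(y + 1).
Vertex (-11, -1); 4p = -8 so p = -2. Opens down.
Directrix is the horizontal line y = k − p = -1 − (-2) = 1.

y = 1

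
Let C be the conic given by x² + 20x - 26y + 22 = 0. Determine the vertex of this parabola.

Only x is squared. Complete the square in x: (x + 10)² = 26(y + 3).
Vertex (-10, -3); 4p = 26 so p = 13/2. Opens up.

(-10, -3)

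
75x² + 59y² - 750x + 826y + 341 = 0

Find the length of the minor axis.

2√59

75(x² - 10x) + 59(y² + 14y) = -341
Complete the square: 75(x - 5)² + 59(y + 7)² = -341 + 1875 + 2891 = 4425
Divide by 4425: (x - 5)²/59 + (y + 7)²/75 = 1
Ellipse, center (5, -7), major axis vertical; a² = 75, b² = 59.
b² = 59 so b = √59; the minor axis has length 2b = 2√59.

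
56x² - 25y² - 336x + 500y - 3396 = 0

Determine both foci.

(-6, 10) and (12, 10)

56(x² - 6x) -25(y² - 20y) = 3396
56(x - 3)² -25(y - 10)² = 3396 + 504 - 2500 = 1400
Divide by 1400: (x - 3)²/25 - (y - 10)²/56 = 1
Hyperbola, center (3, 10), transverse axis horizontal; a² = 25, b² = 56.
c² = a² + b² = 25 + 56 = 81, so c = 9.
Foci lie on the horizontal axis through the center: (h ± c, k).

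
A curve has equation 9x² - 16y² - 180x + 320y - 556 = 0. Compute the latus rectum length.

32/3

9(x² - 20x) -16(y² - 20y) = 556
Completing the square gives 9(x - 10)² -16(y - 10)² = 556 + 900 - 1600 = -144.
Dividing both sides by -144: (y - 10)²/9 - (x - 10)²/16 = 1
Hyperbola, center (10, 10), transverse axis vertical; a² = 9, b² = 16.
Latus rectum length = 2b²/a = 2·16/3 = 32/3.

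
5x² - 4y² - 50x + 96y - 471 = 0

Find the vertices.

(3, 12) and (7, 12)

Group the x- and y-terms: 5(x² - 10x) -4(y² - 24y) = 471
Completing the square gives 5(x - 5)² -4(y - 12)² = 471 + 125 - 576 = 20.
Divide by 20: (x - 5)²/4 - (y - 12)²/5 = 1
Hyperbola, center (5, 12), transverse axis horizontal; a² = 4, b² = 5.
a = 2. Vertices at (h ± a, k).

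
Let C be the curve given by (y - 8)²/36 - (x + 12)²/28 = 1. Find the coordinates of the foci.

(-12, 0) and (-12, 16)

Center (-12, 8). The positive term is the y-term, so the transverse axis is vertical; a² = 36, b² = 28.
c² = a² + b² = 36 + 28 = 64, so c = 8.
Foci lie on the vertical axis through the center: (h, k ± c).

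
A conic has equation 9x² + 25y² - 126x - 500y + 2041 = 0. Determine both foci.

(-1, 10) and (15, 10)

Group: 9(x² - 14x) + 25(y² - 20y) = -2041
9(x - 7)² + 25(y - 10)² = -2041 + 441 + 2500 = 900
Divide through by 900 to get (x - 7)²/100 + (y - 10)²/36 = 1.
Ellipse, center (7, 10), major axis horizontal; a² = 100, b² = 36.
c² = a² - b² = 100 - 36 = 64, so c = 8.
Foci lie on the horizontal axis through the center: (h ± c, k).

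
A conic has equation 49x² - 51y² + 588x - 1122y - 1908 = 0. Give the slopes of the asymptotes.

Rearranging, 49(x² + 12x) -51(y² + 22y) = 1908.
Complete the square: 49(x + 6)² -51(y + 11)² = 1908 + 1764 - 6171 = -2499
Divide by -2499: (y + 11)²/49 - (x + 6)²/51 = 1
Hyperbola, center (-6, -11), transverse axis vertical; a² = 49, b² = 51.
For a vertical hyperbola the asymptotes have slope ±a/b.
Here that is ±7/√51 = ±7√51/51.

7√51/51 and -7√51/51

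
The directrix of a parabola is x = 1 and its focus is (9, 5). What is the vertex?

The vertex is the midpoint between the focus and the directrix along the axis of symmetry.
Axis is horizontal (directrix is vertical). Vertex x-coordinate = (9 + 1)/2 = 5; y-coordinate = 5.

(5, 5)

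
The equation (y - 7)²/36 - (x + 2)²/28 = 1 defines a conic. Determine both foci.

(-2, -1) and (-2, 15)

Center (-2, 7). The positive term is the y-term, so the transverse axis is vertical; a² = 36, b² = 28.
c² = a² + b² = 36 + 28 = 64, so c = 8.
Foci lie on the vertical axis through the center: (h, k ± c).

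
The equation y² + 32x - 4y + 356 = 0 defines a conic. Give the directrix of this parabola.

Only y is squared. Complete the square in y: (y - 2)² = -32(x + 11).
Vertex (-11, 2); 4p = -32 so p = -8. Opens left.
Directrix is the vertical line x = h − p = -11 − (-8) = -3.

x = -3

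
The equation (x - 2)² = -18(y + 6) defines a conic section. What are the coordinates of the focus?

(2, -21/2)

Vertex (2, -6); 4p = -18 so p = -9/2. Opens down.
Focus is p units from the vertex along the axis: (h, k + p).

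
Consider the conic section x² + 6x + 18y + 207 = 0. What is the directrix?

Only x is squared. Complete the square in x: (x + 3)² = -18(y + 11).
Vertex (-3, -11); 4p = -18 so p = -9/2. Opens down.
Directrix is the horizontal line y = k − p = -11 − (-9/2) = -13/2.

y = -13/2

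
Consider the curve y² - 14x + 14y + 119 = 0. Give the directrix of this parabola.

Only y is squared. Complete the square in y: (y + 7)² = 14(x - 5).
Vertex (5, -7); 4p = 14 so p = 7/2. Opens right.
Directrix is the vertical line x = h − p = 5 − (7/2) = 3/2.

x = 3/2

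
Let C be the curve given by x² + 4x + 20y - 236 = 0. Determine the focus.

(-2, 7)

Only x is squared. Complete the square in x: (x + 2)² = -20(y - 12).
Vertex (-2, 12); 4p = -20 so p = -5. Opens down.
Focus is p units from the vertex along the axis: (h, k + p).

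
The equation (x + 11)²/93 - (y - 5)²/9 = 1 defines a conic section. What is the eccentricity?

Center (-11, 5). The positive term is the x-term, so the transverse axis is horizontal; a² = 93, b² = 9.
c² = a² + b² = 102, so c = √102.
e = c/a = √102/√93 = √1054/31.

e = √1054/31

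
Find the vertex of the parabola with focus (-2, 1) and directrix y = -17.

(-2, -8)

The vertex is the midpoint between the focus and the directrix along the axis of symmetry.
Axis is vertical (directrix is horizontal). Vertex y-coordinate = (1 + (-17))/2 = -8; x-coordinate = -2.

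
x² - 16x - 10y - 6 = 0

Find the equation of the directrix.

y = -19/2

Only x is squared. Complete the square in x: (x - 8)² = 10(y + 7).
Vertex (8, -7); 4p = 10 so p = 5/2. Opens up.
Directrix is the horizontal line y = k − p = -7 − (5/2) = -19/2.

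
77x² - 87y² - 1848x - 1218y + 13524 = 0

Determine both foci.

(12, -7 - 2√41) and (12, -7 + 2√41)

Group the x- and y-terms: 77(x² - 24x) -87(y² + 14y) = -13524
77(x - 12)² -87(y + 7)² = -13524 + 11088 - 4263 = -6699
Dividing both sides by -6699: (y + 7)²/77 - (x - 12)²/87 = 1
Hyperbola, center (12, -7), transverse axis vertical; a² = 77, b² = 87.
c² = a² + b² = 77 + 87 = 164, so c = 2√41.
Foci lie on the vertical axis through the center: (h, k ± c).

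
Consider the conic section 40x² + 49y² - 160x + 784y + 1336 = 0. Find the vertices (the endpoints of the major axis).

Group the x- and y-terms: 40(x² - 4x) + 49(y² + 16y) = -1336
Complete the square: 40(x - 2)² + 49(y + 8)² = -1336 + 160 + 3136 = 1960
Divide by 1960: (x - 2)²/49 + (y + 8)²/40 = 1
Ellipse, center (2, -8), major axis horizontal; a² = 49, b² = 40.
a = 7. Vertices at (h ± a, k).

(-5, -8) and (9, -8)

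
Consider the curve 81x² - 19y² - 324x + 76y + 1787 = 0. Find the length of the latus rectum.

38/9

Group the x- and y-terms: 81(x² - 4x) -19(y² - 4y) = -1787
Completing the square gives 81(x - 2)² -19(y - 2)² = -1787 + 324 - 76 = -1539.
Divide through by -1539 to get (y - 2)²/81 - (x - 2)²/19 = 1.
Hyperbola, center (2, 2), transverse axis vertical; a² = 81, b² = 19.
Latus rectum length = 2b²/a = 2·19/9 = 38/9.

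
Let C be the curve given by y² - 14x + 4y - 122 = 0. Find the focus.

(-11/2, -2)

Only y is squared. Complete the square in y: (y + 2)² = 14(x + 9).
Vertex (-9, -2); 4p = 14 so p = 7/2. Opens right.
Focus is p units from the vertex along the axis: (h + p, k).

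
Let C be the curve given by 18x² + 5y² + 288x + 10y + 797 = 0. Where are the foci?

Group the x- and y-terms: 18(x² + 16x) + 5(y² + 2y) = -797
Complete the square: 18(x + 8)² + 5(y + 1)² = -797 + 1152 + 5 = 360
Divide by 360: (x + 8)²/20 + (y + 1)²/72 = 1
Ellipse, center (-8, -1), major axis vertical; a² = 72, b² = 20.
c² = a² - b² = 72 - 20 = 52, so c = 2√13.
Foci lie on the vertical axis through the center: (h, k ± c).

(-8, -1 - 2√13) and (-8, -1 + 2√13)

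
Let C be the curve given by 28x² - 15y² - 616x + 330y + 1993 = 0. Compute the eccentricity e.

e = √301/14

Group: 28(x² - 22x) -15(y² - 22y) = -1993
Completing the square gives 28(x - 11)² -15(y - 11)² = -1993 + 3388 - 1815 = -420.
Divide by -420: (y - 11)²/28 - (x - 11)²/15 = 1
Hyperbola, center (11, 11), transverse axis vertical; a² = 28, b² = 15.
c² = a² + b² = 43, so c = √43.
e = c/a = √43/2√7 = √301/14.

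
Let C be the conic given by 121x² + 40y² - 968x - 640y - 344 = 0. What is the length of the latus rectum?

Collect terms: 121(x² - 8x) + 40(y² - 16y) = 344
Complete the square in x and y: 121(x - 4)² + 40(y - 8)² = 344 + 1936 + 2560 = 4840
Divide through by 4840 to get (x - 4)²/40 + (y - 8)²/121 = 1.
Ellipse, center (4, 8), major axis vertical; a² = 121, b² = 40.
Latus rectum length = 2b²/a = 2·40/11 = 80/11.

80/11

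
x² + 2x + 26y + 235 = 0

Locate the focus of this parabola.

(-1, -31/2)

Only x is squared. Complete the square in x: (x + 1)² = -26(y + 9).
Vertex (-1, -9); 4p = -26 so p = -13/2. Opens down.
Focus is p units from the vertex along the axis: (h, k + p).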